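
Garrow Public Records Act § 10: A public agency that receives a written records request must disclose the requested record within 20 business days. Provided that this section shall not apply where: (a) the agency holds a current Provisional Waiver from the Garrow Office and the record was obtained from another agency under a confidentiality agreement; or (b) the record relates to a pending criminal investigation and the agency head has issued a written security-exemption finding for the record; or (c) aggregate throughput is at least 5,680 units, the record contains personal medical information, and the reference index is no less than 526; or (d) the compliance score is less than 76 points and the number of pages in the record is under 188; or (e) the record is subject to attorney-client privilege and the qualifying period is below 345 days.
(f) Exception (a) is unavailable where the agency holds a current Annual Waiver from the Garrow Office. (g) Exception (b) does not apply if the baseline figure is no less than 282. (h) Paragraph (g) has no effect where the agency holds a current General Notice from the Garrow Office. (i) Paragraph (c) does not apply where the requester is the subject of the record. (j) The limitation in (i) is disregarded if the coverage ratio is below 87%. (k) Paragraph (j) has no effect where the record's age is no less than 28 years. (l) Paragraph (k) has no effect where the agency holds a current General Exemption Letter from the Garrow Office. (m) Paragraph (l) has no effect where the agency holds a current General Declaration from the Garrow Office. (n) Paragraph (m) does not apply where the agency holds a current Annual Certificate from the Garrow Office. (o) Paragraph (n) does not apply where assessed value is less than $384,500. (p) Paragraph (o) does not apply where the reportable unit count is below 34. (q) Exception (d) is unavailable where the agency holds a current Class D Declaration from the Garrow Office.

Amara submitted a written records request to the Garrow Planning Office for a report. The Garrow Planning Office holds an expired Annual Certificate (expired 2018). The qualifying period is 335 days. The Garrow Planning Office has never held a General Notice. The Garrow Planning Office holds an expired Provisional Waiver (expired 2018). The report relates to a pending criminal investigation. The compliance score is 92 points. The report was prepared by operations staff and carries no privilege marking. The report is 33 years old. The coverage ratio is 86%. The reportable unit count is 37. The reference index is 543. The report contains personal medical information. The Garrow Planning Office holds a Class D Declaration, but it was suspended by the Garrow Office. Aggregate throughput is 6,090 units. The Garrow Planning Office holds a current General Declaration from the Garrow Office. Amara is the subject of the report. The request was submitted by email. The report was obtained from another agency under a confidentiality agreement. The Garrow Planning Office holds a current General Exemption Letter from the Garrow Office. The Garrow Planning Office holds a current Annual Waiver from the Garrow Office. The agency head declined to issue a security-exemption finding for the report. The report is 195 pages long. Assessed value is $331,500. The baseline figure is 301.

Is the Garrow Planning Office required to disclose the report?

Exception (a) requires that the agency holds a current Provisional Waiver from the Garrow Office; but there is no Provisional Waiver in force, so (a) is unavailable.
Exception (b) requires that the agency head has issued a written security-exemption finding for the record; but the agency head declined to issue a security-exemption finding, so (b) is unavailable.
Exception (c)'s conditions are all satisfied: aggregate throughput is 6,090 units, meeting the 5,680 units threshold; the report contains personal medical information; the reference index is 543, meeting the 526 threshold. But applying paragraphs (i)–(p): (i) applies — Amara is the subject of the report. (j) operates (the coverage ratio is 86%, below the 87% limit), but is itself disapplied by (k): (k) operates against (j): the record's age is 33 years, meeting the 28 years threshold. (l) would limit (k) — a current General Exemption Letter is held — but (m) sets (l) aside: (m) operates — a current General Declaration is held. (n), which would lift (m), does not operate here — there is no Annual Certificate in force. (c) is therefore removed.
Exception (d) does not apply: the compliance score is 92 points, not less than 76 points.
Exception (e) fails — the report carries no privilege marking.
No exception applies. The general rule governs.

Yes — the Garrow Planning Office must disclose the report.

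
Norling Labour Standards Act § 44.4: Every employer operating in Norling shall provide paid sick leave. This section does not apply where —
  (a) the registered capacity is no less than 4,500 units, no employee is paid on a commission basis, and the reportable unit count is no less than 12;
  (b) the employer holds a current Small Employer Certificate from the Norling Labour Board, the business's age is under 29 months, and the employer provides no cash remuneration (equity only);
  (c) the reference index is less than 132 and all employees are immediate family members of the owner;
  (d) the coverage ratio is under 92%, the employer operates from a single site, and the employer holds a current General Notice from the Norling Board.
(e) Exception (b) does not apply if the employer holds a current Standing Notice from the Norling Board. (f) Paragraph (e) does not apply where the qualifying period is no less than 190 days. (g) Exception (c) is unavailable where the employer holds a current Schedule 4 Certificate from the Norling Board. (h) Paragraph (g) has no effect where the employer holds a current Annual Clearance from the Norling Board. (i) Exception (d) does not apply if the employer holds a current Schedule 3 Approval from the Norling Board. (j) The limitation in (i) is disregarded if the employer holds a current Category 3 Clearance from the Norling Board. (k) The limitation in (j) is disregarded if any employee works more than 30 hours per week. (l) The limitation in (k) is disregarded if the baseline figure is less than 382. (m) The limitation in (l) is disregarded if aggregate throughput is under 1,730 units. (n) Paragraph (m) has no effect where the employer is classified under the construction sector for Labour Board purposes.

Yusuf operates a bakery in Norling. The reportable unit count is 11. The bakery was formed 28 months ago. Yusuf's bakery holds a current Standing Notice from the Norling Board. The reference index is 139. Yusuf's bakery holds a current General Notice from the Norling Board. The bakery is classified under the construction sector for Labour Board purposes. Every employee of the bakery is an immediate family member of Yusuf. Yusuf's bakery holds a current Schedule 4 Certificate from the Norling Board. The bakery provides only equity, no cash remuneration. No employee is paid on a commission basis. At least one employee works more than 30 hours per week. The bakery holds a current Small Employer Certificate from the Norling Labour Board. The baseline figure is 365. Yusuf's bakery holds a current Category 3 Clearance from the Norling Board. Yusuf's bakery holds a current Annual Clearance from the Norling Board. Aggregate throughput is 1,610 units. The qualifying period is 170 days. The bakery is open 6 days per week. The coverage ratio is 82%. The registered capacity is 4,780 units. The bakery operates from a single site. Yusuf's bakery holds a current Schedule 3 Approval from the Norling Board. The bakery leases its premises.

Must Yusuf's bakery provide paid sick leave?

No — exception (d) applies; Yusuf's bakery is not required to provide paid sick leave.

Exception (a) does not apply: the reportable unit count is 11, short of 12.
Exception (b): a current Small Employer Certificate is held; the business's age is 28 months, under the 29 months limit; remuneration is equity-only — every condition holds. But: (e) operates against (b): a current Standing Notice is held. (f) is inapplicable (the qualifying period is 170 days, short of 190 days), so (e) stands. Exception (b) does not apply.
Exception (c) fails — the reference index is 139, not less than 132.
Exception (d) is satisfied on its face — the coverage ratio is 82%, under the 92% limit; the employer operates from a single site; a current General Notice is held. Under paragraphs (i)–(n): (i) would limit (d) — a current Schedule 3 Approval is held — but (j) sets (i) aside: (j) operates against (i): a current Category 3 Clearance is held. (k) applies (at least one employee exceeds 30 hours/week), but is overridden by (l): (l) operates against (k): the baseline figure is 365, less than the 382 limit. (m) would limit (l) — aggregate throughput is 1,610 units, under the 1,730 units limit — but (n) sets (m) aside: (n) is triggered — the bakery is classified under the construction sector. Exception (d) stands.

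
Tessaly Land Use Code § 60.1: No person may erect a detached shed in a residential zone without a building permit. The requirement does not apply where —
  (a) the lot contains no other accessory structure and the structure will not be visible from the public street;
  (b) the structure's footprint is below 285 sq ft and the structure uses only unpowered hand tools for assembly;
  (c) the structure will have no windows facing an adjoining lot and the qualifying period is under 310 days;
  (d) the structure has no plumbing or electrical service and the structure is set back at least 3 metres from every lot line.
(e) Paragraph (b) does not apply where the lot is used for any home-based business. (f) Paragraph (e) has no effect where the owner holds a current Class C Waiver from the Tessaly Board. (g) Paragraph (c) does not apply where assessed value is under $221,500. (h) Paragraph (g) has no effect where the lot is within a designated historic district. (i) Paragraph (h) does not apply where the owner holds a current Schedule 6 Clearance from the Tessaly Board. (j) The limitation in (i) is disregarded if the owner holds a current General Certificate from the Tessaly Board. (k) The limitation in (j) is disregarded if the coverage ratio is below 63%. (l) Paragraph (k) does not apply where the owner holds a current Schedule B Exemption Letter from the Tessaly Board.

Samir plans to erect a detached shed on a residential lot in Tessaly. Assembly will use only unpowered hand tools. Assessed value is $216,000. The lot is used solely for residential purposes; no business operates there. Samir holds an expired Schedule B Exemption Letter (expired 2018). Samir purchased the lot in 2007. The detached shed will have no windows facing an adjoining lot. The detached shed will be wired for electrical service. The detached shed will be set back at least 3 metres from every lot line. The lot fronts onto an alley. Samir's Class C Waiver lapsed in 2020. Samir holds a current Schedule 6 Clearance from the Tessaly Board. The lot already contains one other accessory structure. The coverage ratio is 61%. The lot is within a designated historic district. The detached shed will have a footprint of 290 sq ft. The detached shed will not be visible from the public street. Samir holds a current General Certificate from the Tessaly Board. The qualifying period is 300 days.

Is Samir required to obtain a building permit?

Yes — Samir must obtain a building permit.

Exception (a) requires that the lot contains no other accessory structure; but the lot already has another accessory structure, so (a) is unavailable.
Exception (b) requires that the structure's footprint is below 285 sq ft; but the structure's footprint is 290 sq ft, not below 285 sq ft, so (b) is unavailable.
Exception (c)'s conditions are all satisfied: no windows face an adjoining lot; the qualifying period is 300 days, under the 310 days limit. But: (g) operates against (c): assessed value is $216,000, under the $221,500 limit. (h) applies (the lot is in a historic district), but is displaced by (i): (i) is triggered — a current Schedule 6 Clearance is held. (j) would limit (i) — a current General Certificate is held — but (k) sets (j) aside: (k) operates against (j): the coverage ratio is 61%, below the 63% limit. (l), which would lift (k), is inapplicable — no current Schedule B Exemption Letter is held. So (c) is unavailable.
Exception (d) does not apply: electrical service is planned.
None of the exceptions is available; § 60.1 applies in full.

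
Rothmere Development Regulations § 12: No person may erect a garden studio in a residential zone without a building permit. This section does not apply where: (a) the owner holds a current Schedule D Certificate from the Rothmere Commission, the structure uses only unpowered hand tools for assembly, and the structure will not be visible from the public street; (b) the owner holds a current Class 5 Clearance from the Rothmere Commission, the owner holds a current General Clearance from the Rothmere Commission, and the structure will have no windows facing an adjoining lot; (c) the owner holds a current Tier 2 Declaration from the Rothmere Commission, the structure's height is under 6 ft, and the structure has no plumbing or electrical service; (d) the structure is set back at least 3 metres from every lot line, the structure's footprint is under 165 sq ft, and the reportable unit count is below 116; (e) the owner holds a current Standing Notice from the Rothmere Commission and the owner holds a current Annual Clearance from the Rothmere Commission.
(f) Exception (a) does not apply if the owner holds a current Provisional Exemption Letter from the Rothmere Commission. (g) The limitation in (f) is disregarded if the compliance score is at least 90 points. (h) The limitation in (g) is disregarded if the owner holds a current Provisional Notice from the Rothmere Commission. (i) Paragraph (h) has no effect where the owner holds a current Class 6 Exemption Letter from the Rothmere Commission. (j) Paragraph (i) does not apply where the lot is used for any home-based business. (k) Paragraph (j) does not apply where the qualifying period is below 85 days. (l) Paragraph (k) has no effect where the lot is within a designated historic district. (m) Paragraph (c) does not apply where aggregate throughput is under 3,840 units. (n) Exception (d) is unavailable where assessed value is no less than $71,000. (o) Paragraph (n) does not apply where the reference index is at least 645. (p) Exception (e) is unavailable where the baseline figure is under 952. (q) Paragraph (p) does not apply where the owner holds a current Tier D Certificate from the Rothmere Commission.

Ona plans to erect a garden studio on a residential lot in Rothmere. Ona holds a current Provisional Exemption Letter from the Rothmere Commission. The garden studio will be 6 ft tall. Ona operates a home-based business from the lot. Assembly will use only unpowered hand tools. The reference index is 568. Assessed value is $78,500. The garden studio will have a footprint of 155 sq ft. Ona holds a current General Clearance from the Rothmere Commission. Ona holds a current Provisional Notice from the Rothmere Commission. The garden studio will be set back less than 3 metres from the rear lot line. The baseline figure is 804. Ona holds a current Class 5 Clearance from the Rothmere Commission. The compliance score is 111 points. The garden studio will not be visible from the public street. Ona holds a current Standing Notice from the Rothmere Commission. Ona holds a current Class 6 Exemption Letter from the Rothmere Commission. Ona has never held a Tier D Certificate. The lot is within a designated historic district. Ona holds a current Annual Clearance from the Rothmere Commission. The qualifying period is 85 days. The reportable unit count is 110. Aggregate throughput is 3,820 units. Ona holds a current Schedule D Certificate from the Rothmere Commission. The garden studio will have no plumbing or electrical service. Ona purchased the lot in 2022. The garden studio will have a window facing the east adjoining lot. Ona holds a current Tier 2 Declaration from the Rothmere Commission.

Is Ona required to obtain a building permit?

Yes — Ona must obtain a building permit.

All of (a)'s requirements are met (a current Schedule D Certificate is held; assembly uses only hand tools; the structure will not be visible from the street). However, paragraphs (f)–(l) must be considered: (f) is engaged — a current Provisional Exemption Letter is held. (g) would limit (f) — the compliance score is 111 points, meeting the 90 points threshold — but (h) sets (g) aside: (h) operates against (g): a current Provisional Notice is held. (i) applies (a current Class 6 Exemption Letter is held), but is itself disapplied by (j): (j) is triggered — a home-based business operates on the lot. (k), which would lift (j), is not engaged — the qualifying period is 85 days, not below 85 days. So (a) is unavailable.
Exception (b) does not apply: a window faces an adjoining lot.
Exception (c) fails — the structure's height is 6 ft, not under 6 ft.
Exception (d) requires that the structure is set back at least 3 metres from every lot line; but the rear setback is under 3 m, so (d) is unavailable.
Exception (e) is satisfied on its face — a current Standing Notice is held; a current Annual Clearance is held. However, paragraphs (p)–(q) must be considered: (p) operates against (e): the baseline figure is 804, under the 952 limit. (q) is inapplicable (there is no Tier D Certificate in force), so (p) stands. (e) is therefore removed.
No exception is made out. Ona falls within the general rule.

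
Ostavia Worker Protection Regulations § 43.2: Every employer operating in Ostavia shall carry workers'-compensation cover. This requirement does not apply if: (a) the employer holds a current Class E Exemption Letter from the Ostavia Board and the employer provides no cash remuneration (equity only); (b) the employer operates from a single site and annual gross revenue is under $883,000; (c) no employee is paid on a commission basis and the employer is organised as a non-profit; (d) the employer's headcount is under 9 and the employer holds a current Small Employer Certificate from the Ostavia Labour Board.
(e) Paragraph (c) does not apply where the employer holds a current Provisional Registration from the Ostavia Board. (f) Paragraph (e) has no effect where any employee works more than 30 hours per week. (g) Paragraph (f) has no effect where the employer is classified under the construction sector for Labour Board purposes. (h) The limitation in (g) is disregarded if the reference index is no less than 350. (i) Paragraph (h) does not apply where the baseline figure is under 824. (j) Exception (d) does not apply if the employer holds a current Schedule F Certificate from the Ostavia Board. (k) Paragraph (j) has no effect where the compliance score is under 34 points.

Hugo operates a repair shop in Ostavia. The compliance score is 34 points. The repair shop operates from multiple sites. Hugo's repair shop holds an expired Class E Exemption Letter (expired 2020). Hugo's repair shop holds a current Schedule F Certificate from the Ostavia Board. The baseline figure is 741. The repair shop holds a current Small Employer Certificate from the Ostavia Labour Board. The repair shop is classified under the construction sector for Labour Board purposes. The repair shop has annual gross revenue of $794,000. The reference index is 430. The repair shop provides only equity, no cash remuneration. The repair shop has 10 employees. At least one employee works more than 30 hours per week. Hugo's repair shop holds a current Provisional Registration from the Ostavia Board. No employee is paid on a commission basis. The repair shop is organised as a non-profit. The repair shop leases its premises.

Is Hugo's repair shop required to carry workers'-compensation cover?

Yes — Hugo's repair shop must carry workers'-compensation cover.

Exception (a) does not apply: the Class E Exemption Letter is not current.
Exception (b) does not apply: the employer operates from multiple sites.
Exception (c): no employee is paid on commission; the employer is a non-profit — every condition holds. But applying paragraphs (e)–(i): (e) applies — a current Provisional Registration is held. (f) operates (at least one employee exceeds 30 hours/week), but is displaced by (g): (g) applies — the repair shop is classified under the construction sector. (h) is engaged (the reference index is 430, meeting the 350 threshold), but is itself disapplied by (i): (i) operates against (h): the baseline figure is 741, under the 824 limit. So (c) is unavailable.
Exception (d) does not apply: the employer's headcount is 10, not under 9.
None of the exceptions is available; § 43.2 applies in full.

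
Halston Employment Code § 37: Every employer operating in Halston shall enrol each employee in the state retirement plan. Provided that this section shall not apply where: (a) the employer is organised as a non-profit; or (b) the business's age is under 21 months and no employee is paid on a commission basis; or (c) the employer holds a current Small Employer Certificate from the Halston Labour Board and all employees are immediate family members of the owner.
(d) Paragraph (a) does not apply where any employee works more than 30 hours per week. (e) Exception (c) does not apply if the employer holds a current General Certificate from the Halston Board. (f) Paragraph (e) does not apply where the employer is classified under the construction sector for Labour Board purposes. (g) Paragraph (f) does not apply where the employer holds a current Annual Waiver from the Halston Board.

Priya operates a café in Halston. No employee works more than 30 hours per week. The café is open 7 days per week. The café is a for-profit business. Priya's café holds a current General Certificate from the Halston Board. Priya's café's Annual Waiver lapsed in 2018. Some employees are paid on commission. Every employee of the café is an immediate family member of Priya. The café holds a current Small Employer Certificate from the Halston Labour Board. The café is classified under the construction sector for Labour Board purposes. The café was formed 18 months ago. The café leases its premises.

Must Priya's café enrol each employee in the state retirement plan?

Exception (a) does not apply: the employer is for-profit.
Exception (b) requires that no employee is paid on a commission basis; but some employees are paid on commission, so (b) is unavailable.
Exception (c): a current Small Employer Certificate is held; every employee is an immediate family member — every condition holds. Under paragraphs (e)–(g): (e) would limit (c) — a current General Certificate is held — but (f) sets (e) aside: (f) operates against (e): the café is classified under the construction sector. (g) does not operate here (the Annual Waiver is not current), so (f) stands. So (c) applies.

No — exception (c) applies; Priya's café is not required to enrol each employee in the state retirement plan.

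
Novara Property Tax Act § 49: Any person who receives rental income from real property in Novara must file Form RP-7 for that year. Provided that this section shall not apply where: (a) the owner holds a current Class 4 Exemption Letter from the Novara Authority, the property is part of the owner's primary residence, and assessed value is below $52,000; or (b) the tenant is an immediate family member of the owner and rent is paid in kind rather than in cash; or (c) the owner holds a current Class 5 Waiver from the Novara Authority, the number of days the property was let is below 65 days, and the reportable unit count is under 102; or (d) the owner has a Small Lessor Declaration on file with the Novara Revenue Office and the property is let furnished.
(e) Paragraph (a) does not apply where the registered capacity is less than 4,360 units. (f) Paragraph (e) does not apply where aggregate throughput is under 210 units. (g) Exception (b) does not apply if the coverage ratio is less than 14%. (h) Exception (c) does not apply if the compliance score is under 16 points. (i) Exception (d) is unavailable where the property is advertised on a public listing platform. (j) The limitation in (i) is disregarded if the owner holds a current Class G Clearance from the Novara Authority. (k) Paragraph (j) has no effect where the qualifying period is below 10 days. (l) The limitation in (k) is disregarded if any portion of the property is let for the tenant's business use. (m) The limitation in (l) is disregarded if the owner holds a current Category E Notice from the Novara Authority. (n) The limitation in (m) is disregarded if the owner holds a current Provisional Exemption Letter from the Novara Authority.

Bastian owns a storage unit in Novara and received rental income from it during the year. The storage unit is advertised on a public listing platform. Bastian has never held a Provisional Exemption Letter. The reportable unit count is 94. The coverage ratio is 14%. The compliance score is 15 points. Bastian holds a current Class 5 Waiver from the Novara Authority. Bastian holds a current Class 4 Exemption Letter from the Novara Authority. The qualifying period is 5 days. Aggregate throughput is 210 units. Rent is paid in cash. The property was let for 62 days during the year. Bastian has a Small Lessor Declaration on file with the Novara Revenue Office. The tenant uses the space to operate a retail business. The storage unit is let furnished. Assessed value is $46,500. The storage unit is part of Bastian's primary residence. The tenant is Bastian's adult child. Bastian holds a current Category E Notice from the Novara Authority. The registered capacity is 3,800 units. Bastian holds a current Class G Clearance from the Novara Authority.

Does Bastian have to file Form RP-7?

Exception (a)'s conditions are all satisfied: a current Class 4 Exemption Letter is held; the storage unit is part of the primary residence; assessed value is $46,500, below the $52,000 limit. Turning to paragraphs (e)–(f): (e) is engaged — the registered capacity is 3,800 units, less than the 4,360 units limit. (f) is not triggered (aggregate throughput is 210 units, not under 210 units), so (e) stands. So (a) is unavailable.
Exception (b) requires that rent is paid in kind rather than in cash; but rent is paid in cash, so (b) is unavailable.
Exception (c)'s conditions are all satisfied: a current Class 5 Waiver is held; the number of days the property was let is 62 days, below the 65 days limit; the reportable unit count is 94, under the 102 limit. But: (h) operates against (c): the compliance score is 15 points, under the 16 points limit. So (c) is unavailable.
Exception (d): a Small Lessor Declaration is on file; the property is let furnished — every condition holds. But: (i) operates against (d): the property is publicly advertised. (j) would limit (i) — a current Class G Clearance is held — but (k) sets (j) aside: (k) applies — the qualifying period is 5 days, below the 10 days limit. (l) would limit (k) — the space is let for business use — but (m) sets (l) aside: (m) operates against (l): a current Category E Notice is held. (n) does not operate here (no current Provisional Exemption Letter is held), so (m) stands. So (d) is unavailable.
None of the exceptions is available; § 49 applies in full.

Yes — Bastian must file Form RP-7.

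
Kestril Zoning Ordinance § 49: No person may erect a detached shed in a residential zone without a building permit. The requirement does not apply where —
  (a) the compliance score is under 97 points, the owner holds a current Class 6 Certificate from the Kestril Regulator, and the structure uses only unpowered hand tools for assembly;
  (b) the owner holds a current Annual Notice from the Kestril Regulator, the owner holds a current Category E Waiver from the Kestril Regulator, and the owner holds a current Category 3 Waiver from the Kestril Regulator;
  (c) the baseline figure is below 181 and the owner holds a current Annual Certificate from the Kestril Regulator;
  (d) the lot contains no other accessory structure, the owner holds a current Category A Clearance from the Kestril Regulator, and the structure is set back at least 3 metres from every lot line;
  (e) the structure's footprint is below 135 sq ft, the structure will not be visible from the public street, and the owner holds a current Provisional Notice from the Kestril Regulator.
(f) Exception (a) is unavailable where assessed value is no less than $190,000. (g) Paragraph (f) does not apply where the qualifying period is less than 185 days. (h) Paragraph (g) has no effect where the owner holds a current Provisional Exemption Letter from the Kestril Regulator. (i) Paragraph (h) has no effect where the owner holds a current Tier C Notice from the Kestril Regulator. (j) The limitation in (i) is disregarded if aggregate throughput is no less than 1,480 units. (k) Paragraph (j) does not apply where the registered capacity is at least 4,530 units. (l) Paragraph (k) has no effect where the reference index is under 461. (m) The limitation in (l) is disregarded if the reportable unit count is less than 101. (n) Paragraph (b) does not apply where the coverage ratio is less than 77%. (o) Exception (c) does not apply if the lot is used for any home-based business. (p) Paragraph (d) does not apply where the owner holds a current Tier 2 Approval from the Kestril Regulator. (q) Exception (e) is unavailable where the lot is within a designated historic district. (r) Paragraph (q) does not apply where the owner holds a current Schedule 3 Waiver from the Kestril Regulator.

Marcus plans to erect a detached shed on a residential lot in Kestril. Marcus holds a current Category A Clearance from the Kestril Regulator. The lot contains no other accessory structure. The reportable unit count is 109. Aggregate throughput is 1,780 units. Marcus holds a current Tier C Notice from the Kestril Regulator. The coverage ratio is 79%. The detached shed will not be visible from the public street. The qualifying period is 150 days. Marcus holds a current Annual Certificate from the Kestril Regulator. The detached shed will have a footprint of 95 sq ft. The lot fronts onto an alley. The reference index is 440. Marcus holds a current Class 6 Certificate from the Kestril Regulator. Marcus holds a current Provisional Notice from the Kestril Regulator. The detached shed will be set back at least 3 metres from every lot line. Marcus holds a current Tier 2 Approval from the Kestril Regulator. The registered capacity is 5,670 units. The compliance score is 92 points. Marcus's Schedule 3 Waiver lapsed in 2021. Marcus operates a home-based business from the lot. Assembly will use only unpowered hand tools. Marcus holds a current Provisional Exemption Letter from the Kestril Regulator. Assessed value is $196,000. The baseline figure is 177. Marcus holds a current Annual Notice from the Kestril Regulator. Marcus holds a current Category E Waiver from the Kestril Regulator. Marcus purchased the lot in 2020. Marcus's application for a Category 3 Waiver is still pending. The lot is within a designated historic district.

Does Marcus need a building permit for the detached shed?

Yes — Marcus must obtain a building permit.

Exception (a): the compliance score is 92 points, under the 97 points limit; a current Class 6 Certificate is held; assembly uses only hand tools — every condition holds. However, paragraphs (f)–(m) must be considered: (f) operates against (a): assessed value is $196,000, meeting the $190,000 threshold. (g) operates (the qualifying period is 150 days, less than the 185 days limit), but is itself disapplied by (h): (h) applies — a current Provisional Exemption Letter is held. (i) is triggered (a current Tier C Notice is held), but is itself disapplied by (j): (j) is engaged — aggregate throughput is 1,780 units, meeting the 1,480 units threshold. (k) would limit (j) — the registered capacity is 5,670 units, meeting the 4,530 units threshold — but (l) sets (k) aside: (l) operates — the reference index is 440, under the 461 limit. (m), which would lift (l), does not operate here — the reportable unit count is 109, not less than 101. (a) is therefore removed.
Exception (b) requires that the owner holds a current Category 3 Waiver from the Kestril Regulator; but no current Category 3 Waiver is held, so (b) is unavailable.
All of (c)'s requirements are met (the baseline figure is 177, below the 181 limit; a current Annual Certificate is held). Turning to paragraph (o): (o) operates against (c): a home-based business operates on the lot. Exception (c) does not apply.
All of (d)'s requirements are met (the lot has no other accessory structure; a current Category A Clearance is held; the setback is at least 3 m on every side). However, paragraph (p) must be considered: (p) operates — a current Tier 2 Approval is held. So (d) is unavailable.
Exception (e)'s conditions are all satisfied: the structure's footprint is 95 sq ft, below the 135 sq ft limit; the structure will not be visible from the street; a current Provisional Notice is held. But applying paragraphs (q)–(r): (q) operates against (e): the lot is in a historic district. (r), which would lift (q), is not engaged — no current Schedule 3 Waiver is held. Exception (e) does not apply.
No exception is made out. Marcus falls within the general rule.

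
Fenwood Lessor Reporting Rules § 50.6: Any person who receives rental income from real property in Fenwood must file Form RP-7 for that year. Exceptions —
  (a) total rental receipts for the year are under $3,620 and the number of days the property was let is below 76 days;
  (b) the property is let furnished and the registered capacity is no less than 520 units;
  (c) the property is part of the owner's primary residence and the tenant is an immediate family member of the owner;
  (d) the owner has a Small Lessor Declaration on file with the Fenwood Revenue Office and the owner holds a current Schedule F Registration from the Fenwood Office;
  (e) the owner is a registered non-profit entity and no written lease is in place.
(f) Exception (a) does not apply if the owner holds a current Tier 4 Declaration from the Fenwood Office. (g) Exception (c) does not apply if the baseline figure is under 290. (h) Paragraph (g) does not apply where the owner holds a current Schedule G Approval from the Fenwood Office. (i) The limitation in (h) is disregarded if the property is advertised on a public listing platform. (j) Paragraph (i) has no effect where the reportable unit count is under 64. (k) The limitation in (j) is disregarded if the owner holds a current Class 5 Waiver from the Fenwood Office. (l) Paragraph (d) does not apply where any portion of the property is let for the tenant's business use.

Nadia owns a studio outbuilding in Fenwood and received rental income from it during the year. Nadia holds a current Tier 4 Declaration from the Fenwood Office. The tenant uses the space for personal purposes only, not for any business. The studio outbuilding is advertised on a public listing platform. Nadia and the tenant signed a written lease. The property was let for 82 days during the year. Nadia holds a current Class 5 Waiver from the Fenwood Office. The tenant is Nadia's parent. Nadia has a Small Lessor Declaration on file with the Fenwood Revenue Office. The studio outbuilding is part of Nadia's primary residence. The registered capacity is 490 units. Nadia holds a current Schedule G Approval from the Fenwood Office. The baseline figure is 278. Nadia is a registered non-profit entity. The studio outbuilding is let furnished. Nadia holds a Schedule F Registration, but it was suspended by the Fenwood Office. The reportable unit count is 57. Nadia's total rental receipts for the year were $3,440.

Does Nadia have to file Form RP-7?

Yes — Nadia must file Form RP-7.

Exception (a) fails — the number of days the property was let is 82 days, not below 76 days.
Exception (b) fails — the registered capacity is 490 units, short of 520 units.
Exception (c)'s conditions are all satisfied: the studio outbuilding is part of the primary residence; the tenant is an immediate family member. But: (g) is triggered — the baseline figure is 278, under the 290 limit. (h) would limit (g) — a current Schedule G Approval is held — but (i) sets (h) aside: (i) operates against (h): the property is publicly advertised. (j) is engaged (the reportable unit count is 57, under the 64 limit), but yields to (k): (k) operates against (j): a current Class 5 Waiver is held. So (c) is unavailable.
Exception (d) does not apply: no current Schedule F Registration is held.
Exception (e) does not apply: a written lease is in place.
No exception displaces § 50.6.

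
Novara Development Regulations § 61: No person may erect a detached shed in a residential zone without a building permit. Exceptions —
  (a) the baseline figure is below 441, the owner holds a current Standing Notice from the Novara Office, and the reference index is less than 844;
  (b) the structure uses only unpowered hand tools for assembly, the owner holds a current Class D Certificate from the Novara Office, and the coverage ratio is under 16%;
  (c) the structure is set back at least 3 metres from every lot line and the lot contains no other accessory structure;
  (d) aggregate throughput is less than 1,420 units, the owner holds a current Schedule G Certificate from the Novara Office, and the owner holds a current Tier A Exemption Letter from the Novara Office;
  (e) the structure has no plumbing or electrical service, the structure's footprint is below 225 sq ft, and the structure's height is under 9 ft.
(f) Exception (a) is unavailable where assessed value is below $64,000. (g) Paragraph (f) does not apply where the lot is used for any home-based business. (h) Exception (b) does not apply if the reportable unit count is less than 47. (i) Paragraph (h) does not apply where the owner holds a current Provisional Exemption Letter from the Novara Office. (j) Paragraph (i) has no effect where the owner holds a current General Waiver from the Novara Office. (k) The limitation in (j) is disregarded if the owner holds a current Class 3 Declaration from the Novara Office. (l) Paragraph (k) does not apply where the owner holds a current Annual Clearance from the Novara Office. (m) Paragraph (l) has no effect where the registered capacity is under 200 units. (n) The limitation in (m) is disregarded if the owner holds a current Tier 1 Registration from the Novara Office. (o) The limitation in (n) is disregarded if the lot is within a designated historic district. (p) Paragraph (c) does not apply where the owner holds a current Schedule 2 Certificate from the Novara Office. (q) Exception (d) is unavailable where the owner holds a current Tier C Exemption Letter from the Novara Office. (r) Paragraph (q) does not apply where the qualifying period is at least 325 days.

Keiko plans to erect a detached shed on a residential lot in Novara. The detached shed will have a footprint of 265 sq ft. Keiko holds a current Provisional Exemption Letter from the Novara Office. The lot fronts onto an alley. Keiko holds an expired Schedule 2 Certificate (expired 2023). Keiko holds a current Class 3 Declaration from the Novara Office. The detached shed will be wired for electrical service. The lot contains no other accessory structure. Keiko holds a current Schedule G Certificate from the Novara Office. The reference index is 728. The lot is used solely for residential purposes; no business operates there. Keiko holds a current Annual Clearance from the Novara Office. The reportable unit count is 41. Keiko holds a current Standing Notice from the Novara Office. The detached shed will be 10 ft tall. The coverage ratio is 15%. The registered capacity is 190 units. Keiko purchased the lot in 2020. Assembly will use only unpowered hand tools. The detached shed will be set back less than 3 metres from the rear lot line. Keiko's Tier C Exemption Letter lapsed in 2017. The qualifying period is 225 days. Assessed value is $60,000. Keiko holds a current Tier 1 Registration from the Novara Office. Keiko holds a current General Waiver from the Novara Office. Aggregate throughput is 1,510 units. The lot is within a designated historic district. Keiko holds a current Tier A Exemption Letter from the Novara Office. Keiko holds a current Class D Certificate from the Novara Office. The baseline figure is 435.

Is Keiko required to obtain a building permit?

No — exception (b) applies; Keiko does not need a building permit.

All of (a)'s requirements are met (the baseline figure is 435, below the 441 limit; a current Standing Notice is held; the reference index is 728, less than the 844 limit). Turning to paragraphs (f)–(g): (f) is triggered — assessed value is $60,000, below the $64,000 limit. (g), which would lift (f), is not triggered — the lot is solely residential. Exception (a) does not apply.
Exception (b) is satisfied on its face — assembly uses only hand tools; a current Class D Certificate is held; the coverage ratio is 15%, under the 16% limit. Considering the limiting provisions: (h) operates (the reportable unit count is 41, less than the 47 limit), but is itself disapplied by (i): (i) operates against (h): a current Provisional Exemption Letter is held. (j) applies (a current General Waiver is held), but yields to (k): (k) operates against (j): a current Class 3 Declaration is held. (l) would limit (k) — a current Annual Clearance is held — but (m) sets (l) aside: (m) operates against (l): the registered capacity is 190 units, under the 200 units limit. (n) is engaged (a current Tier 1 Registration is held), but is set aside by (o): (o) operates against (n): the lot is in a historic district. Exception (b) stands.
Exception (c) does not apply: the rear setback is under 3 m.
Exception (d) requires that aggregate throughput is less than 1,420 units; but aggregate throughput is 1,510 units, not less than 1,420 units, so (d) is unavailable.
Exception (e) requires that the structure has no plumbing or electrical service; but electrical service is planned, so (e) is unavailable.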